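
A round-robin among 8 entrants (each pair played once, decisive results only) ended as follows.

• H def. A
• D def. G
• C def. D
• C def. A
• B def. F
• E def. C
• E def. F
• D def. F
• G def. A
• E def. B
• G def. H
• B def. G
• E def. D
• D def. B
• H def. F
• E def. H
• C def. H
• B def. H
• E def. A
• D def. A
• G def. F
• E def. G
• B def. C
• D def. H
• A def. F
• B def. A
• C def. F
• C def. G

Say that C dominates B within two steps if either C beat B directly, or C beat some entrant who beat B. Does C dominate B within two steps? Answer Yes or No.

C did not beat B directly.
C beat A, D, F, G, H. Of those, D beat B.

Yes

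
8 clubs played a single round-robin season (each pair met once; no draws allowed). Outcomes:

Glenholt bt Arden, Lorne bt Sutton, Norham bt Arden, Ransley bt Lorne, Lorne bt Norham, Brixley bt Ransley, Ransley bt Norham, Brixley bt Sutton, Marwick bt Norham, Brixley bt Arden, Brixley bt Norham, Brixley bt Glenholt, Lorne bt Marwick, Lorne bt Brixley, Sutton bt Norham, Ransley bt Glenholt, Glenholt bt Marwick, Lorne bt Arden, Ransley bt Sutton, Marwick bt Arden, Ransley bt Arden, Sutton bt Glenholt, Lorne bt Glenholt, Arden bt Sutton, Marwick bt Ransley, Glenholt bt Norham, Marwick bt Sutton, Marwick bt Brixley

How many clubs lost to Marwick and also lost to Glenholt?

Marwick beat: Ransley, Sutton, Norham, Brixley, Arden.
Glenholt beat: Marwick, Norham, Arden.
Both beat: Norham, Arden — 2.

2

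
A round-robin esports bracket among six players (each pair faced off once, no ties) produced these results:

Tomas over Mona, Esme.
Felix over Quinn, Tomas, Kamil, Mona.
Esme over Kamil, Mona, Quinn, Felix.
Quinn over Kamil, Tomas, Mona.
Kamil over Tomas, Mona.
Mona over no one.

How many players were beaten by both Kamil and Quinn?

2

Kamil beat: Mona, Tomas.
Quinn beat: Mona, Tomas, Kamil.
Both beat: Mona, Tomas — 2.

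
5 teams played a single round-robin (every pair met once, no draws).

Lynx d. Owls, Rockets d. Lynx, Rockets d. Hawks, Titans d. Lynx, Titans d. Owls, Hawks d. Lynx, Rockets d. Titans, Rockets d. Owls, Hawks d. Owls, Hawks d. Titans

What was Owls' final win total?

0

Owls' results: beat no one; lost to Lynx, Titans, Rockets, Hawks.
That is 0 wins.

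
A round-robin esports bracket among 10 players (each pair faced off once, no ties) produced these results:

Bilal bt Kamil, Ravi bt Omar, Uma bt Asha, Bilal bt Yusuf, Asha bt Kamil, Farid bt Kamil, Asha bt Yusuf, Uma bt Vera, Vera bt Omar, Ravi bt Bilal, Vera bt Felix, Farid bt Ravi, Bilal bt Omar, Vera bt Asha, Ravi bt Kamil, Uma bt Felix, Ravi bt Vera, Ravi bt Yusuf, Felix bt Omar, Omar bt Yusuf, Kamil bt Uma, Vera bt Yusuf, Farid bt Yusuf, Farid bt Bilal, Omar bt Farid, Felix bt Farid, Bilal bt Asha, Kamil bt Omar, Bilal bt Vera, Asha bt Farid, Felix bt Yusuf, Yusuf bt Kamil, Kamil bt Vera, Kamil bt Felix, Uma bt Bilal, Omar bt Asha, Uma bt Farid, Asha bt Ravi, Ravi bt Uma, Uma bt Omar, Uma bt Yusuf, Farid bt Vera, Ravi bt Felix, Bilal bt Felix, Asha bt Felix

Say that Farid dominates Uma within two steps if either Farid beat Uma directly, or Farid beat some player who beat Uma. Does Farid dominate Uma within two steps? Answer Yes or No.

Farid did not beat Uma directly.
Farid beat Ravi, Yusuf, Vera, Kamil, Bilal. Of those, Ravi beat Uma.

Yes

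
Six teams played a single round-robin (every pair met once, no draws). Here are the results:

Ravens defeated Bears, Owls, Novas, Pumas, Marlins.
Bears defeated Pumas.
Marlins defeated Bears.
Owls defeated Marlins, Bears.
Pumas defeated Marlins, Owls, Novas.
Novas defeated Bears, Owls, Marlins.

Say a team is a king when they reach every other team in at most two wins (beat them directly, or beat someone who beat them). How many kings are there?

Pumas cannot reach Ravens in two steps.
Novas cannot reach Ravens in two steps.
Owls cannot reach Novas, Ravens in two steps.
Marlins cannot reach Novas, Owls, Ravens in two steps.
Ravens reaches everyone (king).
Bears cannot reach Ravens in two steps.
Kings: Ravens — 1.

1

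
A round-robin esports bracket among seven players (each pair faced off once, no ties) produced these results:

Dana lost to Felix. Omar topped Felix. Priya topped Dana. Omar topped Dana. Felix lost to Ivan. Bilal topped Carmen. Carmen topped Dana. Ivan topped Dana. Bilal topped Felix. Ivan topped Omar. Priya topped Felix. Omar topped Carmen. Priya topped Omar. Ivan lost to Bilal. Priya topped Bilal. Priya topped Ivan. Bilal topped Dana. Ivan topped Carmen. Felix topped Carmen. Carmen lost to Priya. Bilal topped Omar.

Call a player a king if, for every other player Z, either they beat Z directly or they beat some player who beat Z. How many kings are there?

Bilal cannot reach Priya in two steps.
Carmen cannot reach Bilal, Felix, Ivan, Priya, Omar in two steps.
Felix cannot reach Bilal, Ivan, Priya, Omar in two steps.
Ivan cannot reach Bilal, Priya in two steps.
Dana cannot reach Bilal, Carmen, Felix, Ivan, Priya, Omar in two steps.
Priya reaches everyone (king).
Omar cannot reach Bilal, Ivan, Priya in two steps.
Kings: Priya — 1.

1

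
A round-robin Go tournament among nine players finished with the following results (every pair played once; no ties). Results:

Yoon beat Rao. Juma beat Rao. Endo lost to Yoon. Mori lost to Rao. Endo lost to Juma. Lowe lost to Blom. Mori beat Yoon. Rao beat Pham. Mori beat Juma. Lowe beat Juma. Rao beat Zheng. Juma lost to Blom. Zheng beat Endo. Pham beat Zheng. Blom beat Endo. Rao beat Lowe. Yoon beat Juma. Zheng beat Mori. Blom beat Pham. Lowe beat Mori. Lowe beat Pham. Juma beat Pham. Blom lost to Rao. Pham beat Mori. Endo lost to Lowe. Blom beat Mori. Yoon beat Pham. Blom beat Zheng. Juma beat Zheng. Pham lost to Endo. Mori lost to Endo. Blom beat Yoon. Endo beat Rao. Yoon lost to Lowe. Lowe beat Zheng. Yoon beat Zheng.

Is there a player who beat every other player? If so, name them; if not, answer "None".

None

Highest win total is Blom with 7 (out of 8 possible).
Blom lost to Rao, so no player went undefeated.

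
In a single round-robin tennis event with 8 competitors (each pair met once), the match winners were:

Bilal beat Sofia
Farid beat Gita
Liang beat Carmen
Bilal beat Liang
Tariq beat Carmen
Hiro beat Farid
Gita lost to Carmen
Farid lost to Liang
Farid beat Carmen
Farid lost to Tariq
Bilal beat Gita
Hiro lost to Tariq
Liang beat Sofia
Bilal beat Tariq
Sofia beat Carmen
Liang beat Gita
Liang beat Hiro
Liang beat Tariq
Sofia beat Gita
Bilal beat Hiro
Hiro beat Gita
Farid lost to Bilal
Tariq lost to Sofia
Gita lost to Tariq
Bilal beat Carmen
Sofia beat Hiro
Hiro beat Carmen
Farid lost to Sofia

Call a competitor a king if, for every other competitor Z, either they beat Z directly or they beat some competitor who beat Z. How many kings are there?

1

Sofia cannot reach Bilal, Liang in two steps.
Gita cannot reach Sofia, Hiro, Bilal, Carmen, Tariq, Liang, Farid in two steps.
Hiro cannot reach Sofia, Bilal, Tariq, Liang in two steps.
Bilal reaches everyone (king).
Carmen cannot reach Sofia, Hiro, Bilal, Tariq, Liang, Farid in two steps.
Tariq cannot reach Sofia, Bilal, Liang in two steps.
Liang cannot reach Bilal in two steps.
Farid cannot reach Sofia, Hiro, Bilal, Tariq, Liang in two steps.
Kings: Bilal — 1.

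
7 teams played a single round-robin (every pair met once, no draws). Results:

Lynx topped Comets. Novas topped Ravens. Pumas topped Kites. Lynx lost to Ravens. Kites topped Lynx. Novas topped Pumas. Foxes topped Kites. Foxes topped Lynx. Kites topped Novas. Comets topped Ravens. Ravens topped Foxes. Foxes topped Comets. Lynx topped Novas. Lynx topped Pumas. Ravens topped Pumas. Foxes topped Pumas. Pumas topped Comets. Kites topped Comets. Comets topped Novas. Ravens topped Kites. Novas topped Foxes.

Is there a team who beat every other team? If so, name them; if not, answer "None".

None

Highest win total is Ravens with 4 (out of 6 possible).
Ravens lost to Comets, Novas, so no team went undefeated.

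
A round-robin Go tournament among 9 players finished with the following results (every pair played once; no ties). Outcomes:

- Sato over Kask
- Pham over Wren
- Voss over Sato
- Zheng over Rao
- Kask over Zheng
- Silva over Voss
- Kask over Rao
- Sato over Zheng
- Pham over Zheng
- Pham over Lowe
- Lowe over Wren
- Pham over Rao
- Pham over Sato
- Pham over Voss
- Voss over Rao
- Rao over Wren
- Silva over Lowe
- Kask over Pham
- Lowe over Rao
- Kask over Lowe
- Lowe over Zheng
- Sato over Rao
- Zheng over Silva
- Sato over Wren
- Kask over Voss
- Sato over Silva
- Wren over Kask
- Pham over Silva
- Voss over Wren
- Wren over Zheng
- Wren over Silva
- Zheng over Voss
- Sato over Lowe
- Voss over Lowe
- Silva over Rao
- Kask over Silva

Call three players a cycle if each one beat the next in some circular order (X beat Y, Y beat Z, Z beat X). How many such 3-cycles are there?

15

Win totals: Zheng 3, Rao 1, Voss 4, Silva 3, Lowe 3, Kask 6, Pham 7, Wren 3, Sato 6.
A player with w wins dominates both others in C(w,2) triples; summing gives 3 + 0 + 6 + 3 + 3 + 15 + 21 + 3 + 15 = 69 transitive triples.
Total triples C(9,3) = 84, so cyclic triples = 84 − 69 = 15.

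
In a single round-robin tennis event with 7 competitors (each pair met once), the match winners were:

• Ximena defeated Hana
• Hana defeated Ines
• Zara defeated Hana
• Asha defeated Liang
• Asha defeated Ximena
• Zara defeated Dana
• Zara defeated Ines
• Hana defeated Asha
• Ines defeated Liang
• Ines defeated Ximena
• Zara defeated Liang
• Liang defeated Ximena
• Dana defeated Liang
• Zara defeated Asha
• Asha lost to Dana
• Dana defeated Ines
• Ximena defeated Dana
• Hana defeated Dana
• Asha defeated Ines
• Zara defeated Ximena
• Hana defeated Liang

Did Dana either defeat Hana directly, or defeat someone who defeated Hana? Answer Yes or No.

Dana did not beat Hana directly.
Dana beat Asha, Liang, Ines, but each of them lost to Hana. No two-step path.

No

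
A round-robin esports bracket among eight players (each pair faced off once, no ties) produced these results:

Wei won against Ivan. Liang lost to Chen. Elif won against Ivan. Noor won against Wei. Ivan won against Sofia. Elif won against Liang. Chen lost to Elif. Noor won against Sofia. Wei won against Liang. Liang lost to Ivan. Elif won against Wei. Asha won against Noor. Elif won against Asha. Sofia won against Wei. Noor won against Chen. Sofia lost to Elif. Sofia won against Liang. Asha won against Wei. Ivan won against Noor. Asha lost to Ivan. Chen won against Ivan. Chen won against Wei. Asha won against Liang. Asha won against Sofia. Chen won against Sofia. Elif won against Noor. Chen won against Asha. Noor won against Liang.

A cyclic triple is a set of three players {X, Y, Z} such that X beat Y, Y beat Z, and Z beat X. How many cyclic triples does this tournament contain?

Win totals: Elif 7, Noor 4, Asha 4, Chen 5, Liang 0, Ivan 4, Sofia 2, Wei 2.
A player with w wins dominates both others in C(w,2) triples; summing gives 21 + 6 + 6 + 10 + 0 + 6 + 1 + 1 = 51 transitive triples.
Total triples C(8,3) = 56, so cyclic triples = 56 − 51 = 5.

5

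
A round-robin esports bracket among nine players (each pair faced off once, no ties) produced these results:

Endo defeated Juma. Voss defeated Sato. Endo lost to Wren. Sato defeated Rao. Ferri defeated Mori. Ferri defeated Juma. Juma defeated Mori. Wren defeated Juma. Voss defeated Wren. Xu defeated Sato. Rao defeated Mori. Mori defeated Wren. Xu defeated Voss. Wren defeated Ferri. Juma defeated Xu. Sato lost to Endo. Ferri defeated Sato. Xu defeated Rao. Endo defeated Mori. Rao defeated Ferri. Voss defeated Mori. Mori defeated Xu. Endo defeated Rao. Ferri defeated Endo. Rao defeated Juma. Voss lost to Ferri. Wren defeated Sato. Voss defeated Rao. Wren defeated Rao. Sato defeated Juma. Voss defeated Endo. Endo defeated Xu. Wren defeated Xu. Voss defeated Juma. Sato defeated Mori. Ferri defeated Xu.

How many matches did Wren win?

6

Wren's results: beat Juma, Xu, Ferri, Endo, Rao, Sato; lost to Voss, Mori.
That is 6 wins.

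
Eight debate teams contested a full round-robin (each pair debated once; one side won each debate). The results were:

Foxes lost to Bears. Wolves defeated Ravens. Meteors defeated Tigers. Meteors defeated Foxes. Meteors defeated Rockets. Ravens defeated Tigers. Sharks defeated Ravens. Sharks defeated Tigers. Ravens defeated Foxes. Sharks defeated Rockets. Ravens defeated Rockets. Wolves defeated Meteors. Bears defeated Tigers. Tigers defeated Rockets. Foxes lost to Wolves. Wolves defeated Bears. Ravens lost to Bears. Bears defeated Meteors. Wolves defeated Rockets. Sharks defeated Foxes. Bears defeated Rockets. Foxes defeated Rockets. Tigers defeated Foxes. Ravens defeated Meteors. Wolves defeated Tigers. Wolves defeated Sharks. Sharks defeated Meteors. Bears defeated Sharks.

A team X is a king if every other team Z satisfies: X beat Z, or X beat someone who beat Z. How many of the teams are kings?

1

Foxes cannot reach Meteors, Tigers, Wolves, Bears, Sharks, Ravens in two steps.
Meteors cannot reach Wolves, Bears, Sharks, Ravens in two steps.
Tigers cannot reach Meteors, Wolves, Bears, Sharks, Ravens in two steps.
Wolves reaches everyone (king).
Bears cannot reach Wolves in two steps.
Sharks cannot reach Wolves, Bears in two steps.
Ravens cannot reach Wolves, Bears, Sharks in two steps.
Rockets cannot reach Foxes, Meteors, Tigers, Wolves, Bears, Sharks, Ravens in two steps.
Kings: Wolves — 1.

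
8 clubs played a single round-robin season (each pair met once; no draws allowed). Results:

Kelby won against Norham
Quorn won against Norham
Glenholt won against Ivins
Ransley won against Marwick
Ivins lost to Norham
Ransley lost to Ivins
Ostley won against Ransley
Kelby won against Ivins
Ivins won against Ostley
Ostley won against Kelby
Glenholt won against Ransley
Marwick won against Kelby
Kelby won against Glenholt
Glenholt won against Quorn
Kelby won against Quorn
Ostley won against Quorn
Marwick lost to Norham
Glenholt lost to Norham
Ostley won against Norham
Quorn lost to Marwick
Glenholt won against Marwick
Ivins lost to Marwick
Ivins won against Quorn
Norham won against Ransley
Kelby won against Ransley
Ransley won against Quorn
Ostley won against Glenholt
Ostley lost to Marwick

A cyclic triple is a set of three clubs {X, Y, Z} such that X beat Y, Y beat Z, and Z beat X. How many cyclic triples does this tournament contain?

Win totals: Ostley 5, Quorn 1, Marwick 4, Kelby 5, Glenholt 4, Ivins 3, Ransley 2, Norham 4.
A club with w wins dominates both others in C(w,2) triples; summing gives 10 + 0 + 6 + 10 + 6 + 3 + 1 + 6 = 42 transitive triples.
Total triples C(8,3) = 56, so cyclic triples = 56 − 42 = 14.

14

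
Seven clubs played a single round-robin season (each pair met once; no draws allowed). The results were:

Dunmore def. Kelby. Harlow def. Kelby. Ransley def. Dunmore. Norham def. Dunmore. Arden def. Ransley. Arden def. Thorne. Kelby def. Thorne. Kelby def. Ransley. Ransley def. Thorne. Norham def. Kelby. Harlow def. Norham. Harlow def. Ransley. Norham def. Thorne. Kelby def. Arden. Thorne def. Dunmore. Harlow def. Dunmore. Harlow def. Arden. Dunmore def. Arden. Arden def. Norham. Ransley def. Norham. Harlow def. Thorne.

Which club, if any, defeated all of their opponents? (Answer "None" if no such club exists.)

Harlow has 6 wins out of 6 opponents — a perfect record.

Harlow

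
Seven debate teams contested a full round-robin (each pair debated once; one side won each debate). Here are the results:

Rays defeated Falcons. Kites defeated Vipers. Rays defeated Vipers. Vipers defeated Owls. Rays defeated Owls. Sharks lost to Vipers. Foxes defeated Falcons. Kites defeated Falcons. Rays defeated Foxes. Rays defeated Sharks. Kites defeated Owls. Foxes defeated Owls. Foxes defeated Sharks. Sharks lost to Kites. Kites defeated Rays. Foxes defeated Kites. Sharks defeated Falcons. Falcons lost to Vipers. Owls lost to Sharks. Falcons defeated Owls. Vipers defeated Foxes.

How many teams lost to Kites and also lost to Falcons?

Kites beat: Sharks, Rays, Falcons, Vipers, Owls.
Falcons beat: Owls.
Both beat: Owls — 1.

1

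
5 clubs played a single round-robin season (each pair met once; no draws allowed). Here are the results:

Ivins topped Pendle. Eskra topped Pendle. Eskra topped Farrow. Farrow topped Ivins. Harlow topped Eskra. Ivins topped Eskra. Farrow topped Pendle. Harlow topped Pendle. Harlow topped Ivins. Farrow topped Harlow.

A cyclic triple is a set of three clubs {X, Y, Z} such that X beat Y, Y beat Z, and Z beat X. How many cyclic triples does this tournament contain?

2

Of the C(5,3) = 10 triples, the cyclic ones are: {Harlow, Eskra, Farrow}; {Eskra, Farrow, Ivins}.
That is 2.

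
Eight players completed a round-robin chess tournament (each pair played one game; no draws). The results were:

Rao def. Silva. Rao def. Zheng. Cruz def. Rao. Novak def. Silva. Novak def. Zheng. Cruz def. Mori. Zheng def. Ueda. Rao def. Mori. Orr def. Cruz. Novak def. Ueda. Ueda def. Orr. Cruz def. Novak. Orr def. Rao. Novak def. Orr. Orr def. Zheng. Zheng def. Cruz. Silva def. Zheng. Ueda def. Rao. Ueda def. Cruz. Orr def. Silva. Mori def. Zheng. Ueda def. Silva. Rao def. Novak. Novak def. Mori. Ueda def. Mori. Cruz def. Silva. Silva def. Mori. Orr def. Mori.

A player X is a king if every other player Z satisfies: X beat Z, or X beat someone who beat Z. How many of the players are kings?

6

Orr reaches everyone (king).
Cruz reaches everyone (king).
Novak reaches everyone (king).
Ueda reaches everyone (king).
Rao reaches everyone (king).
Silva cannot reach Orr, Novak, Rao in two steps.
Mori cannot reach Orr, Novak, Rao, Silva in two steps.
Zheng reaches everyone (king).
Kings: Orr, Cruz, Novak, Ueda, Rao, Zheng — 6.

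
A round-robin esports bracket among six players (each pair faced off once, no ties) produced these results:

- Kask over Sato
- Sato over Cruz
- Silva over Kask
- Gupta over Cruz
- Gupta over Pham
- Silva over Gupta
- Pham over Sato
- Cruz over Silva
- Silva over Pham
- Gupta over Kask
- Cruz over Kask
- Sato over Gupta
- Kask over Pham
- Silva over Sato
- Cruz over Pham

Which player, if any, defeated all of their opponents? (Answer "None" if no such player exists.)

Highest win total is Silva with 4 (out of 5 possible).
Silva lost to Cruz, so no player went undefeated.

None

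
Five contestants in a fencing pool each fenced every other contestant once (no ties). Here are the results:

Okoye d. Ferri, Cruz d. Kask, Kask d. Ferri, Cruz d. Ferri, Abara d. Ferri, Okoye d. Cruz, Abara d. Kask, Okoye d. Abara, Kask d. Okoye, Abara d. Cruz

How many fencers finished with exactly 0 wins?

1

Win totals: Kask 2, Ferri 0, Abara 3, Cruz 2, Okoye 3.
Exactly 0: Ferri — 1 fencer.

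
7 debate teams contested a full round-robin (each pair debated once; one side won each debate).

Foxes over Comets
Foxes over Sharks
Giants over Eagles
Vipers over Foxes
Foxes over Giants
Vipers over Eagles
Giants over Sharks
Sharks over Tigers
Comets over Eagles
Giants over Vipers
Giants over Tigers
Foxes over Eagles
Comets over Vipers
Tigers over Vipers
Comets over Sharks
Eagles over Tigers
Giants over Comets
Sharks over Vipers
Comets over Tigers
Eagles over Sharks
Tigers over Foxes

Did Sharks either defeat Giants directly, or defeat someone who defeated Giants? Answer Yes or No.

Sharks did not beat Giants directly.
Sharks beat Tigers, Vipers, but each of them lost to Giants. No two-step path.

No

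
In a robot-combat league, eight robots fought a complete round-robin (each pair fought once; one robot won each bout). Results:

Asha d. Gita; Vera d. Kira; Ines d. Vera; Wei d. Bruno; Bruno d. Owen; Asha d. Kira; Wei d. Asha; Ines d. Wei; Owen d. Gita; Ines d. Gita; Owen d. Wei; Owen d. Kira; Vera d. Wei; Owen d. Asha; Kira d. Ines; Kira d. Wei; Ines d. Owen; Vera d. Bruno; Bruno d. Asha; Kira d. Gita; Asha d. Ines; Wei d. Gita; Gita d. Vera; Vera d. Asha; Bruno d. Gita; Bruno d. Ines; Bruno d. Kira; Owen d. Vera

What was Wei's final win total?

Wei's results: beat Bruno, Gita, Asha; lost to Ines, Kira, Owen, Vera.
That is 3 wins.

3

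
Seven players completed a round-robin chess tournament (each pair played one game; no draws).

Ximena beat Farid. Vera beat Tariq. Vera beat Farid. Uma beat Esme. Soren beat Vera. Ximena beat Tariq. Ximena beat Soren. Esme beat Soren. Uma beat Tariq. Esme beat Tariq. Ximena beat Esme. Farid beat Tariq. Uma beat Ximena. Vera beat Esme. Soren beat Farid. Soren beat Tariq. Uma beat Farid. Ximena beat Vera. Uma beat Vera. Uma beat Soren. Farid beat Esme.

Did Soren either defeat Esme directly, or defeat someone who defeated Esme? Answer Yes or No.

Soren did not beat Esme directly.
Soren beat Vera, Tariq, Farid. Of those, Vera beat Esme.

Yes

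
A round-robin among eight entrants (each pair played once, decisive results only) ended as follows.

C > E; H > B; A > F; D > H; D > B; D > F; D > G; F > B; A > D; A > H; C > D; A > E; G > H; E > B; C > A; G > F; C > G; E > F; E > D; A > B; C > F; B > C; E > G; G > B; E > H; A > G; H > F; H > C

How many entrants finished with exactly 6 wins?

1

Win totals: A 6, B 1, C 5, D 4, E 5, F 1, G 3, H 3.
Exactly 6: A — 1 entrant.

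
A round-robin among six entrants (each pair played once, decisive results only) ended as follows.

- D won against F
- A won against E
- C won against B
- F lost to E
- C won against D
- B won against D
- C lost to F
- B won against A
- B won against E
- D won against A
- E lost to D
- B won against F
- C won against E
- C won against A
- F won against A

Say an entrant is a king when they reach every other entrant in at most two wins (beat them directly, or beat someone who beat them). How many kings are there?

A cannot reach B, C, D in two steps.
B reaches everyone (king).
C reaches everyone (king).
D cannot reach B in two steps.
E cannot reach B, D in two steps.
F reaches everyone (king).
Kings: B, C, F — 3.

3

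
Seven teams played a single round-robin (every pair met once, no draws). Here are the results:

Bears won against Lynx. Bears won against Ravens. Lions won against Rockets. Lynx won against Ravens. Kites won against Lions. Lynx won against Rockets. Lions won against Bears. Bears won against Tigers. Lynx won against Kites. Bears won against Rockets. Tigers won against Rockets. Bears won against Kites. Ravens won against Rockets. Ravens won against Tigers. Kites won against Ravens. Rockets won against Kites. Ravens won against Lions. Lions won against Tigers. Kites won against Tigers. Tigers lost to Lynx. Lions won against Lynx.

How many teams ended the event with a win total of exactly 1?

2

Win totals: Tigers 1, Rockets 1, Kites 3, Lions 4, Lynx 4, Bears 5, Ravens 3.
Exactly 1: Tigers, Rockets — 2 teams.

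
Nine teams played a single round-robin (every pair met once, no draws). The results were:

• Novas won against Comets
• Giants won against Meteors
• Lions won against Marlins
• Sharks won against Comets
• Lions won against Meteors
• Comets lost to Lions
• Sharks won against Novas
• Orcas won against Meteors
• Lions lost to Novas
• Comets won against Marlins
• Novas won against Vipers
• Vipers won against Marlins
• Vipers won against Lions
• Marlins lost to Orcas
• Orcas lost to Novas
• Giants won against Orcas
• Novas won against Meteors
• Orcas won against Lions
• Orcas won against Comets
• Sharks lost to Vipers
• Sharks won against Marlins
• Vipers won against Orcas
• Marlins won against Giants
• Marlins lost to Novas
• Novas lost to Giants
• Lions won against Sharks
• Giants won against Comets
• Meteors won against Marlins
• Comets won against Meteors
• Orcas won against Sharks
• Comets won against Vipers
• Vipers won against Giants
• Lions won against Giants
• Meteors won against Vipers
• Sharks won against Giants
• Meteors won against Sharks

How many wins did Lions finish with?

Lions' results: beat Meteors, Marlins, Comets, Sharks, Giants; lost to Vipers, Novas, Orcas.
That is 5 wins.

5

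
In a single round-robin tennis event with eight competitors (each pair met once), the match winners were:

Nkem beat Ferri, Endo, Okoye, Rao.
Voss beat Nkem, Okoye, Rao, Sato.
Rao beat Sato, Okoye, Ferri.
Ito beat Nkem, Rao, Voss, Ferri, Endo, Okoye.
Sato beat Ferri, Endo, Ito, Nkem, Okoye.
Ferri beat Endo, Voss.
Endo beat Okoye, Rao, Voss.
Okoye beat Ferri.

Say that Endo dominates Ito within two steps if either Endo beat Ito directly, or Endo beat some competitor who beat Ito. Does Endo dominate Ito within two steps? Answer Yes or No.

No

Endo did not beat Ito directly.
Endo beat Voss, Okoye, Rao, but each of them lost to Ito. No two-step path.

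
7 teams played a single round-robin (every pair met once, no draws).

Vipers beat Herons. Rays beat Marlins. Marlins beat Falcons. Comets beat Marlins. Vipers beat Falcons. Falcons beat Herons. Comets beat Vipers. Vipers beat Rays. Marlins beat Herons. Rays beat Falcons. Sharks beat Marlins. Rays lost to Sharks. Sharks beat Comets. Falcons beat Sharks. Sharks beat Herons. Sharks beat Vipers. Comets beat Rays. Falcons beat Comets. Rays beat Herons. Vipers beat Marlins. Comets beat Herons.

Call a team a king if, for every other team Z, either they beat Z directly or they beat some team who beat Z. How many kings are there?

3

Rays cannot reach Vipers in two steps.
Falcons reaches everyone (king).
Marlins cannot reach Rays, Vipers in two steps.
Comets cannot reach Sharks in two steps.
Herons cannot reach Rays, Falcons, Marlins, Comets, Sharks, Vipers in two steps.
Sharks reaches everyone (king).
Vipers reaches everyone (king).
Kings: Falcons, Sharks, Vipers — 3.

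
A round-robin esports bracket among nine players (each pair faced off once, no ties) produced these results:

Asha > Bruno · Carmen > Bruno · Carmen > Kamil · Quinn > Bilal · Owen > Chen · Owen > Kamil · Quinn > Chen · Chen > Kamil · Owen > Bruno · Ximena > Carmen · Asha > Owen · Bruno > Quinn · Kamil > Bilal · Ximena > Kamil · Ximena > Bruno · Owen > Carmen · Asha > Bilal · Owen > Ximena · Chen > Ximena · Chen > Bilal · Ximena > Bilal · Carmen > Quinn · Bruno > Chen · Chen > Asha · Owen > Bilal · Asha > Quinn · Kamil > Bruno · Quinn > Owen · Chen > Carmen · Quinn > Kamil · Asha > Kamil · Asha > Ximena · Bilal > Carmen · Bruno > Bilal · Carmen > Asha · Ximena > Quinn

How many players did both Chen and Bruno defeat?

Chen beat: Kamil, Asha, Ximena, Bilal, Carmen.
Bruno beat: Chen, Quinn, Bilal.
Both beat: Bilal — 1.

1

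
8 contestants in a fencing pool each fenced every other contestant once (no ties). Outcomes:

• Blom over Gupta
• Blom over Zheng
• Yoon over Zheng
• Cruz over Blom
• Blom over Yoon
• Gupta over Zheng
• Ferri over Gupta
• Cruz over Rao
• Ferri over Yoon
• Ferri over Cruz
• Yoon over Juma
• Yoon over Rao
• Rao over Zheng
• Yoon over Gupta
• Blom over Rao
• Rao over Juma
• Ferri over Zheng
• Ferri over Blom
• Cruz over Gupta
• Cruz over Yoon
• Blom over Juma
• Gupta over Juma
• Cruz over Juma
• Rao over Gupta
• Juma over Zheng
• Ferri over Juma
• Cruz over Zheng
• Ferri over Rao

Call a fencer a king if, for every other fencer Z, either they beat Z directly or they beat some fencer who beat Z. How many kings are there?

Blom cannot reach Ferri, Cruz in two steps.
Rao cannot reach Blom, Ferri, Cruz, Yoon in two steps.
Zheng cannot reach Blom, Rao, Juma, Ferri, Cruz, Yoon, Gupta in two steps.
Juma cannot reach Blom, Rao, Ferri, Cruz, Yoon, Gupta in two steps.
Ferri reaches everyone (king).
Cruz cannot reach Ferri in two steps.
Yoon cannot reach Blom, Ferri, Cruz in two steps.
Gupta cannot reach Blom, Rao, Ferri, Cruz, Yoon in two steps.
Kings: Ferri — 1.

1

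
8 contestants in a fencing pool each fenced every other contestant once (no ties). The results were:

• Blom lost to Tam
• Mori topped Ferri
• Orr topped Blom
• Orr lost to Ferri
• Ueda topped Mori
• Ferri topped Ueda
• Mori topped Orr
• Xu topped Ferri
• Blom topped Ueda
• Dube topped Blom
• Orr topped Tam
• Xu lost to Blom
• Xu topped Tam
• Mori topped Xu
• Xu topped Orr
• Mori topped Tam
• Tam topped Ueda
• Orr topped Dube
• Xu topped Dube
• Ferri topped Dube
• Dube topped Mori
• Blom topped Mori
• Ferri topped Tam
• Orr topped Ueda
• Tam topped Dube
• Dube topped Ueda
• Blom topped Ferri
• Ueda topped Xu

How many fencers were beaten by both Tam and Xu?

Tam beat: Dube, Blom, Ueda.
Xu beat: Ferri, Dube, Tam, Orr.
Both beat: Dube — 1.

1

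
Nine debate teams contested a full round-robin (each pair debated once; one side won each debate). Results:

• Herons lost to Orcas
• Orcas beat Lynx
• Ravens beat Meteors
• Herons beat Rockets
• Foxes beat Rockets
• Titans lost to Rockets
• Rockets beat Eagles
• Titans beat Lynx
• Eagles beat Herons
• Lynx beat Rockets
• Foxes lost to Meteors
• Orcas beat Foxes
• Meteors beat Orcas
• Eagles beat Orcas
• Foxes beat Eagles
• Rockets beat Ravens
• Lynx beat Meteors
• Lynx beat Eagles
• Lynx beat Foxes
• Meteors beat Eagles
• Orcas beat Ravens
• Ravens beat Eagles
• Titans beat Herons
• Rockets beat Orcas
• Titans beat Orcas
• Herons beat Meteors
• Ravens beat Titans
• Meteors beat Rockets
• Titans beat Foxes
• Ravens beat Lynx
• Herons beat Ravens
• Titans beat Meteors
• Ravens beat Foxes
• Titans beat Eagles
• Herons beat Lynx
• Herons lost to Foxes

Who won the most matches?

Win totals: Eagles 2, Meteors 4, Titans 6, Foxes 3, Orcas 4, Rockets 4, Ravens 5, Lynx 4, Herons 4.
Titans leads with 6 wins (next highest: 5).

Titans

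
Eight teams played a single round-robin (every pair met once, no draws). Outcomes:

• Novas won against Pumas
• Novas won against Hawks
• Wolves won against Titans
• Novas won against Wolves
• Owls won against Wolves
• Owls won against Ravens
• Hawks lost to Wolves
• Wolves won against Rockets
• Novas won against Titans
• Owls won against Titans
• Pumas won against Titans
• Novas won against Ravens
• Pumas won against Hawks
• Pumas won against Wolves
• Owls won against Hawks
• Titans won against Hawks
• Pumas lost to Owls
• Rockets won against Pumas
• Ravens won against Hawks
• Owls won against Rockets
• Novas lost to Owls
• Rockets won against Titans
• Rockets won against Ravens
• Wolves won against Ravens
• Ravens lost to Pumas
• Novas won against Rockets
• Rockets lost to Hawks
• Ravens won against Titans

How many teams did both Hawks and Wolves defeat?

Hawks beat: Rockets.
Wolves beat: Ravens, Rockets, Hawks, Titans.
Both beat: Rockets — 1.

1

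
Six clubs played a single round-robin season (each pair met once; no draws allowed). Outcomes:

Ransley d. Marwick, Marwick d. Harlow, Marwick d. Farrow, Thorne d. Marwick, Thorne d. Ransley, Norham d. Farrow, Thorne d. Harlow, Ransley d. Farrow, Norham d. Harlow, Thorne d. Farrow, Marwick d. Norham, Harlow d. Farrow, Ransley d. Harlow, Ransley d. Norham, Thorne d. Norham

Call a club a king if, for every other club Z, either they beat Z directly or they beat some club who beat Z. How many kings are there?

Thorne reaches everyone (king).
Marwick cannot reach Thorne, Ransley in two steps.
Farrow cannot reach Thorne, Marwick, Ransley, Harlow, Norham in two steps.
Ransley cannot reach Thorne in two steps.
Harlow cannot reach Thorne, Marwick, Ransley, Norham in two steps.
Norham cannot reach Thorne, Marwick, Ransley in two steps.
Kings: Thorne — 1.

1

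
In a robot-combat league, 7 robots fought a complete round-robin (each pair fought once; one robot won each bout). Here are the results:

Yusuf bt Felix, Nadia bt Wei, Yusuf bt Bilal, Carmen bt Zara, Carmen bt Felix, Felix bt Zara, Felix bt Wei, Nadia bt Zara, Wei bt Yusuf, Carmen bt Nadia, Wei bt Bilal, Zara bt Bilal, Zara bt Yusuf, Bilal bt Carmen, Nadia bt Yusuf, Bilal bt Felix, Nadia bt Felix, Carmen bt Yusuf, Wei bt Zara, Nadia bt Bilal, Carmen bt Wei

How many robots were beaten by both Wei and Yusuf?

1

Wei beat: Zara, Yusuf, Bilal.
Yusuf beat: Felix, Bilal.
Both beat: Bilal — 1.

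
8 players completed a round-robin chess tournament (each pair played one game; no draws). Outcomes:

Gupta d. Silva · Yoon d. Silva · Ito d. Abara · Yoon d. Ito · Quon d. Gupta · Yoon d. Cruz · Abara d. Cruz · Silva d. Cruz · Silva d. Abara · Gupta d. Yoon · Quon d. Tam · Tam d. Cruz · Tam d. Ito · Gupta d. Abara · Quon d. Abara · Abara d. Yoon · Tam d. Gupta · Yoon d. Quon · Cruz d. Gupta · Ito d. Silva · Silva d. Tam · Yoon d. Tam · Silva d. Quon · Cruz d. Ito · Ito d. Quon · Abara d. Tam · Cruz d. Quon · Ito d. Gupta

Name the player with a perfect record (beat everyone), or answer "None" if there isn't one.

None

Highest win total is Yoon with 5 (out of 7 possible).
Yoon lost to Abara, Gupta, so no player went undefeated.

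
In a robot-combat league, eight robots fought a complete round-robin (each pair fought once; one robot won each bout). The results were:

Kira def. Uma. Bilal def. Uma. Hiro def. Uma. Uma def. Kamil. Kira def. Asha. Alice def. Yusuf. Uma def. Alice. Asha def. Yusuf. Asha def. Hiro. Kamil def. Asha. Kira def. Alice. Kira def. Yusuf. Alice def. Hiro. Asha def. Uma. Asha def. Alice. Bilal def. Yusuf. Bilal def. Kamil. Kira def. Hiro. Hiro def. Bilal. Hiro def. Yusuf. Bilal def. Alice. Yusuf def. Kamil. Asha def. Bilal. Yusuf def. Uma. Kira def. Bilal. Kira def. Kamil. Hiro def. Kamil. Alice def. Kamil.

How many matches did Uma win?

Uma's results: beat Alice, Kamil; lost to Bilal, Hiro, Kira, Yusuf, Asha.
That is 2 wins.

2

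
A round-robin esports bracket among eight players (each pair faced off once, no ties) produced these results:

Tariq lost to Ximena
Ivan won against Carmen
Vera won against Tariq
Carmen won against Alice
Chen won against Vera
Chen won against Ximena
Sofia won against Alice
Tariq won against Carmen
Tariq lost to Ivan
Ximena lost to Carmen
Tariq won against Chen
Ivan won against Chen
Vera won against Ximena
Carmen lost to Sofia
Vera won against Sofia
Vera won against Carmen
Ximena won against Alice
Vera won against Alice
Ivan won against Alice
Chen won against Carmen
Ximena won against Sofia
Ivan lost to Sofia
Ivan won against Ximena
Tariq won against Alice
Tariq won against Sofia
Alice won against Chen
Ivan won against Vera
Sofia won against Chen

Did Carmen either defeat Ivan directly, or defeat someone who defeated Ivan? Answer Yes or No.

Carmen did not beat Ivan directly.
Carmen beat Alice, Ximena, but each of them lost to Ivan. No two-step path.

No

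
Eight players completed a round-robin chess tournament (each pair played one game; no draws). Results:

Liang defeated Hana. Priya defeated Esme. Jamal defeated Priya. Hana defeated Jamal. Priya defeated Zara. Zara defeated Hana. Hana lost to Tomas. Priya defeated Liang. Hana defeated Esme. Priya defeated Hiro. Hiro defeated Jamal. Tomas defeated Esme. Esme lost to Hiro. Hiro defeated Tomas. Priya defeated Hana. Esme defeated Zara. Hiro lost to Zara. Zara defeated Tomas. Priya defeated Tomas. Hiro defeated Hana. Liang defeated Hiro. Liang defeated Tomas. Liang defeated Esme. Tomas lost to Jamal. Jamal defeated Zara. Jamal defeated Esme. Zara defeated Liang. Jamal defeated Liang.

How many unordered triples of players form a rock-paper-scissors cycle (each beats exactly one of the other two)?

Win totals: Liang 4, Hana 2, Tomas 2, Jamal 5, Esme 1, Zara 4, Priya 6, Hiro 4.
A player with w wins dominates both others in C(w,2) triples; summing gives 6 + 1 + 1 + 10 + 0 + 6 + 15 + 6 = 45 transitive triples.
Total triples C(8,3) = 56, so cyclic triples = 56 − 45 = 11.

11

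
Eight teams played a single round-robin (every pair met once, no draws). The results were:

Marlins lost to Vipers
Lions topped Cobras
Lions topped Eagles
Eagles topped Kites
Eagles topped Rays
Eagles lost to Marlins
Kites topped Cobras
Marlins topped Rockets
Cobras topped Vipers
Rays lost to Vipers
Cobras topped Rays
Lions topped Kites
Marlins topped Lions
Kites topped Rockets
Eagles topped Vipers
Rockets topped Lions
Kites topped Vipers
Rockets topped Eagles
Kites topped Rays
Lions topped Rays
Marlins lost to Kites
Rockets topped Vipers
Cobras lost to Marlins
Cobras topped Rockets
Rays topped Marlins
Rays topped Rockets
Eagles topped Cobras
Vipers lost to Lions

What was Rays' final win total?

2

Rays' results: beat Marlins, Rockets; lost to Cobras, Eagles, Vipers, Kites, Lions.
That is 2 wins.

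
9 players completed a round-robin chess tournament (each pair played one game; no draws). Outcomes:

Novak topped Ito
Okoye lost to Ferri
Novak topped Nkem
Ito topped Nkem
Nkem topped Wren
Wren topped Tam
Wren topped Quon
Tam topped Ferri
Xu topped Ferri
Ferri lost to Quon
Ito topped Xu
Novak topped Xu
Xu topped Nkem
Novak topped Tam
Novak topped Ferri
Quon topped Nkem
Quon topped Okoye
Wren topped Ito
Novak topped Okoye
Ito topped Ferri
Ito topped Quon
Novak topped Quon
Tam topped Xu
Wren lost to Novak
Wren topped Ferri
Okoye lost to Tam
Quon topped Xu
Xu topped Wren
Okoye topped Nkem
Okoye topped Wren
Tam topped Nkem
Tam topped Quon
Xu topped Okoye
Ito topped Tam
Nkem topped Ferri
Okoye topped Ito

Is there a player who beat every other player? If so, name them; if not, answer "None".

Novak has 8 wins out of 8 opponents — a perfect record.

Novak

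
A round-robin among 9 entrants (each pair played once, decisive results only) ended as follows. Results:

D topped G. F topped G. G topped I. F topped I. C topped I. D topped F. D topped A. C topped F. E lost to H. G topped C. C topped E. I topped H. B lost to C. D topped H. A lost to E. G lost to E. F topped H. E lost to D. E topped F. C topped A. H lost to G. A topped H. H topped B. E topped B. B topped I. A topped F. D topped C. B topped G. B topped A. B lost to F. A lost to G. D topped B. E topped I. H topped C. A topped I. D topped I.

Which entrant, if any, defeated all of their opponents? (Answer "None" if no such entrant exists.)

D has 8 wins out of 8 opponents — a perfect record.

D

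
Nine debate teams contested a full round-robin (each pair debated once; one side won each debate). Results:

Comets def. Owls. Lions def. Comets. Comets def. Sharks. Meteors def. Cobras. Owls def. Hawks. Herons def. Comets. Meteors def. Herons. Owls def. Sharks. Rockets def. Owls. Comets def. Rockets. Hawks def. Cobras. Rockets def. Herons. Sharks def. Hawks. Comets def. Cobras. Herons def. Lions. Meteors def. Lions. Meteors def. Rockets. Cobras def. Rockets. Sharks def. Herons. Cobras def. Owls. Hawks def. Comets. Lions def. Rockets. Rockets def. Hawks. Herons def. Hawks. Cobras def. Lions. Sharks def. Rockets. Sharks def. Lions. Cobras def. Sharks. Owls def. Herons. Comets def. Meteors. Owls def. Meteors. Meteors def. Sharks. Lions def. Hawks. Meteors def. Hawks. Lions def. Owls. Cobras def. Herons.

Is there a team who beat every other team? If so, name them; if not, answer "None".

Highest win total is Meteors with 6 (out of 8 possible).
Meteors lost to Owls, Comets, so no team went undefeated.

None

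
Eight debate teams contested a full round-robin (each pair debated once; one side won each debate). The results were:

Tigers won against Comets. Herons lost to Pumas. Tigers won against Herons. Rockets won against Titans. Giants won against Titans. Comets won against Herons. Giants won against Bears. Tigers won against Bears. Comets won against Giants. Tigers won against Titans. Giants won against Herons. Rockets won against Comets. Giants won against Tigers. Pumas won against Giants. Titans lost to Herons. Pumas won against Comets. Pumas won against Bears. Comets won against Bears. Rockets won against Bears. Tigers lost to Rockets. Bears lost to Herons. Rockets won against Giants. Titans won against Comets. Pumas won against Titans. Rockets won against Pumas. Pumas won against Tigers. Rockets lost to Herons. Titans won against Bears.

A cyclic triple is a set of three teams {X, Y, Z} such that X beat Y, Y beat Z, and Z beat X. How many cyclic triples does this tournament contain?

7

Win totals: Bears 0, Giants 4, Herons 3, Pumas 6, Tigers 4, Comets 3, Rockets 6, Titans 2.
A team with w wins dominates both others in C(w,2) triples; summing gives 0 + 6 + 3 + 15 + 6 + 3 + 15 + 1 = 49 transitive triples.
Total triples C(8,3) = 56, so cyclic triples = 56 − 49 = 7.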